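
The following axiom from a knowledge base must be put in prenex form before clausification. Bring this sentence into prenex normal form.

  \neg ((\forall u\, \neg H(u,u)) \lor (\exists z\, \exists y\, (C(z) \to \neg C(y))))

Rewrite implications/biconditionals: A → B as ¬A ∨ B.
  \neg ((\forall u\, \neg H(u,u)) \lor (\exists z\, \exists y\, (\neg C(z) \lor \neg C(y))))
Move each ¬ inward, flipping quantifiers it crosses:
  (\exists u\, H(u,u)) \land (\forall z\, \forall y\, (C(z) \land C(y)))
All bound variables are already distinct, so no renaming is needed.
Finally move all quantifiers to the prefix:
  \exists u\, \forall z\, \forall y\, (H(u,u) \land C(z) \land C(y))

\exists u\, \forall z\, \forall y\, (H(u,u) \land C(z) \land C(y))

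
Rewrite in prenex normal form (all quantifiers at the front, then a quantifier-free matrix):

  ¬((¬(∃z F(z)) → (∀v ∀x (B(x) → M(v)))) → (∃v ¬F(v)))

∃z ∀v ∀x ∀y ((F(z) ∨ ¬B(x) ∨ M(v)) ∧ F(y))

Rewrite implications/biconditionals: A → B as ¬A ∨ B.
  ¬(¬(¬¬(∃z F(z)) ∨ (∀v ∀x (¬B(x) ∨ M(v)))) ∨ (∃v ¬F(v)))
Move each ¬ inward, flipping quantifiers it crosses:
  ((∃z F(z)) ∨ (∀v ∀x (¬B(x) ∨ M(v)))) ∧ (∀v F(v))
Rename bound variables to avoid capture: v↦y.
  ((∃z F(z)) ∨ (∀v ∀x (¬B(x) ∨ M(v)))) ∧ (∀y F(y))
Finally move all quantifiers to the prefix:
  ∃z ∀v ∀x ∀y ((F(z) ∨ ¬B(x) ∨ M(v)) ∧ F(y))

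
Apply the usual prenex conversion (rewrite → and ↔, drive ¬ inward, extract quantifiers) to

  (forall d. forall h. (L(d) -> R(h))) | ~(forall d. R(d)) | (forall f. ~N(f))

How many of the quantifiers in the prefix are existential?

1

Rewrite implications/biconditionals: A → B as ¬A ∨ B.
  (forall d. forall h. (~L(d) | R(h))) | ~(forall d. R(d)) | (forall f. ~N(f))
Push ¬ through the quantifiers and connectives to reach negation normal form:
  (forall d. forall h. (~L(d) | R(h))) | (exists d. ~R(d)) | (forall f. ~N(f))
Give each quantifier a distinct variable: d↦y.
  (forall d. forall h. (~L(d) | R(h))) | (exists y. ~R(y)) | (forall f. ~N(f))
Finally move all quantifiers to the prefix:
  forall d. forall h. exists y. forall f. (~L(d) | R(h) | ~R(y) | ~N(f))
The prefix is forall d forall h exists y forall f: 3 universal, 1 existential.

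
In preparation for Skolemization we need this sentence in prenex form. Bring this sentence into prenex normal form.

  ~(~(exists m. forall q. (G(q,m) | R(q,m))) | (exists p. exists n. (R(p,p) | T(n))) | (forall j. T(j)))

exists m. forall q. forall p. forall n. exists j. ((G(q,m) | R(q,m)) & ~R(p,p) & ~T(n) & ~T(j))

Push ¬ through the quantifiers and connectives to reach negation normal form:
  (exists m. forall q. (G(q,m) | R(q,m))) & (forall p. forall n. (~R(p,p) & ~T(n))) & (exists j. ~T(j))
Pull the quantifiers to the front (each side's bound variable is not free in the other side):
  exists m. forall q. forall p. forall n. exists j. ((G(q,m) | R(q,m)) & ~R(p,p) & ~T(n) & ~T(j))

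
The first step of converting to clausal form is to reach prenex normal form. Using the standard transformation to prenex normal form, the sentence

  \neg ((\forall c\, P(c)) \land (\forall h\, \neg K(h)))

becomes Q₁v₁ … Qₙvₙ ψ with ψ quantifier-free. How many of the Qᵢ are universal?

0

Drive negations inward (¬∀x A ≡ ∃x ¬A, ¬∃x A ≡ ∀x ¬A, De Morgan for ∧/∨):
  (\exists c\, \neg P(c)) \lor (\exists h\, K(h))
Pull the quantifiers to the front (each side's bound variable is not free in the other side):
  \exists c\, \exists h\, (\neg P(c) \lor K(h))
The prefix is \exists c \exists h: 0 universal, 2 existential.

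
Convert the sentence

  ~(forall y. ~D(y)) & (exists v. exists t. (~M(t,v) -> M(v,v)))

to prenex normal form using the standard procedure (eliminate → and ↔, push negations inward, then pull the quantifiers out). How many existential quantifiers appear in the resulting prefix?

3

First replace A → B with ¬A ∨ B.
  ~(forall y. ~D(y)) & (exists v. exists t. (~~M(t,v) | M(v,v)))
Drive negations inward (¬∀x A ≡ ∃x ¬A, ¬∃x A ≡ ∀x ¬A, De Morgan for ∧/∨):
  (exists y. D(y)) & (exists v. exists t. (M(t,v) | M(v,v)))
All bound variables are already distinct, so no renaming is needed.
Pull the quantifiers to the front (each side's bound variable is not free in the other side):
  exists y. exists v. exists t. (D(y) & (M(t,v) | M(v,v)))
The prefix is exists y exists v exists t: 0 universal, 3 existential.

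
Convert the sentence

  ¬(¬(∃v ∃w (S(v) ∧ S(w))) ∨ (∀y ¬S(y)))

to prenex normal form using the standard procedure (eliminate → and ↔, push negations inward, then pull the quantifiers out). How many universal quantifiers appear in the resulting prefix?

0

Push ¬ through the quantifiers and connectives to reach negation normal form:
  (∃v ∃w (S(v) ∧ S(w))) ∧ (∃y S(y))
All bound variables are already distinct, so no renaming is needed.
Pull the quantifiers to the front (each side's bound variable is not free in the other side):
  ∃v ∃w ∃y (S(v) ∧ S(w) ∧ S(y))
The prefix is ∃v ∃w ∃y: 0 universal, 3 existential.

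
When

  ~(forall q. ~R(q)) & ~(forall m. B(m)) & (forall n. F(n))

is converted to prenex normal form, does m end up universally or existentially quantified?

existential

Move each ¬ inward, flipping quantifiers it crosses:
  (exists q. R(q)) & (exists m. ~B(m)) & (forall n. F(n))
Pull the quantifiers to the front (each side's bound variable is not free in the other side):
  exists q. exists m. forall n. (R(q) & ~B(m) & F(n))
The quantifier forall m sits under an odd number of negations, so it flips to exists m.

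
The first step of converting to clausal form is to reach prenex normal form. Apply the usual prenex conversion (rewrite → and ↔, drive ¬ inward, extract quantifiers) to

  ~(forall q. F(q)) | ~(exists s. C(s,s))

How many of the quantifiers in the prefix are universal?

Drive negations inward (¬∀x A ≡ ∃x ¬A, ¬∃x A ≡ ∀x ¬A, De Morgan for ∧/∨):
  (exists q. ~F(q)) | (forall s. ~C(s,s))
Extract every quantifier outward, since the variables are now distinct and don't occur free across branches:
  exists q. forall s. (~F(q) | ~C(s,s))
The prefix is exists q forall s: 1 universal, 1 existential.

1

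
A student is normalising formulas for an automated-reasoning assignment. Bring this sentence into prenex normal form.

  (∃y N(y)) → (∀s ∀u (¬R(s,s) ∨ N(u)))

∀y ∀s ∀u (¬N(y) ∨ ¬R(s,s) ∨ N(u))

First replace A → B with ¬A ∨ B.
  ¬(∃y N(y)) ∨ (∀s ∀u (¬R(s,s) ∨ N(u)))
Drive negations inward (¬∀x A ≡ ∃x ¬A, ¬∃x A ≡ ∀x ¬A, De Morgan for ∧/∨):
  (∀y ¬N(y)) ∨ (∀s ∀u (¬R(s,s) ∨ N(u)))
All bound variables are already distinct, so no renaming is needed.
Extract every quantifier outward, since the variables are now distinct and don't occur free across branches:
  ∀y ∀s ∀u (¬N(y) ∨ ¬R(s,s) ∨ N(u))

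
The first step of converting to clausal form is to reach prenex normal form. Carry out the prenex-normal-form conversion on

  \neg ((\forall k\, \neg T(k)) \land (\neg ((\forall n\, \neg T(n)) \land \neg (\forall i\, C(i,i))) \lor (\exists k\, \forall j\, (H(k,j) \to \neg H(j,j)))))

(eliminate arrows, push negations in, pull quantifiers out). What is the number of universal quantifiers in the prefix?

Rewrite implications/biconditionals: A → B as ¬A ∨ B.
  \neg ((\forall k\, \neg T(k)) \land (\neg ((\forall n\, \neg T(n)) \land \neg (\forall i\, C(i,i))) \lor (\exists k\, \forall j\, (\neg H(k,j) \lor \neg H(j,j)))))
Move each ¬ inward, flipping quantifiers it crosses:
  (\exists k\, T(k)) \lor (\forall n\, \neg T(n)) \land (\exists i\, \neg C(i,i)) \land (\forall k\, \exists j\, (H(k,j) \land H(j,j)))
Rename bound variables to avoid capture: k↦y.
  (\exists k\, T(k)) \lor (\forall n\, \neg T(n)) \land (\exists i\, \neg C(i,i)) \land (\forall y\, \exists j\, (H(y,j) \land H(j,j)))
Pull the quantifiers to the front (each side's bound variable is not free in the other side):
  \exists k\, \forall n\, \exists i\, \forall y\, \exists j\, (T(k) \lor \neg T(n) \land \neg C(i,i) \land H(y,j) \land H(j,j))
The prefix is \exists k \forall n \exists i \forall y \exists j: 2 universal, 3 existential.

2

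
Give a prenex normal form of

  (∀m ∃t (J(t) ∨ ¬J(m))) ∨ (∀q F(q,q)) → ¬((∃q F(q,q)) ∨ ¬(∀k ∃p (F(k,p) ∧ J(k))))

∃m ∀t ∃q ∀c ∀k ∃p (¬J(t) ∧ J(m) ∧ ¬F(q,q) ∨ ¬F(c,c) ∧ F(k,p) ∧ J(k))

Eliminate → and ↔ using ¬ and ∨.
  ¬((∀m ∃t (J(t) ∨ ¬J(m))) ∨ (∀q F(q,q))) ∨ ¬((∃q F(q,q)) ∨ ¬(∀k ∃p (F(k,p) ∧ J(k))))
Move each ¬ inward, flipping quantifiers it crosses:
  (∃m ∀t (¬J(t) ∧ J(m))) ∧ (∃q ¬F(q,q)) ∨ (∀q ¬F(q,q)) ∧ (∀k ∃p (F(k,p) ∧ J(k)))
Give each quantifier a distinct variable: q↦c.
  (∃m ∀t (¬J(t) ∧ J(m))) ∧ (∃q ¬F(q,q)) ∨ (∀c ¬F(c,c)) ∧ (∀k ∃p (F(k,p) ∧ J(k)))
Pull the quantifiers to the front (each side's bound variable is not free in the other side):
  ∃m ∀t ∃q ∀c ∀k ∃p (¬J(t) ∧ J(m) ∧ ¬F(q,q) ∨ ¬F(c,c) ∧ F(k,p) ∧ J(k))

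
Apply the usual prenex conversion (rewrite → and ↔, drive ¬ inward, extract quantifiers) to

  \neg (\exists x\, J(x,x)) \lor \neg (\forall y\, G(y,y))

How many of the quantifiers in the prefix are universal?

1

Drive negations inward (¬∀x A ≡ ∃x ¬A, ¬∃x A ≡ ∀x ¬A, De Morgan for ∧/∨):
  (\forall x\, \neg J(x,x)) \lor (\exists y\, \neg G(y,y))
All bound variables are already distinct, so no renaming is needed.
Pull the quantifiers to the front (each side's bound variable is not free in the other side):
  \forall x\, \exists y\, (\neg J(x,x) \lor \neg G(y,y))
The prefix is \forall x \exists y: 1 universal, 1 existential.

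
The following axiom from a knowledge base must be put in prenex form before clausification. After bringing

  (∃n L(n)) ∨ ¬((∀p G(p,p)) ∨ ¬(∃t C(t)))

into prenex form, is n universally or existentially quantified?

Drive negations inward (¬∀x A ≡ ∃x ¬A, ¬∃x A ≡ ∀x ¬A, De Morgan for ∧/∨):
  (∃n L(n)) ∨ (∃p ¬G(p,p)) ∧ (∃t C(t))
All bound variables are already distinct, so no renaming is needed.
Finally move all quantifiers to the prefix:
  ∃n ∃p ∃t (L(n) ∨ ¬G(p,p) ∧ C(t))
The quantifier ∃n sits under an even number of negations, so it remains existential.

existential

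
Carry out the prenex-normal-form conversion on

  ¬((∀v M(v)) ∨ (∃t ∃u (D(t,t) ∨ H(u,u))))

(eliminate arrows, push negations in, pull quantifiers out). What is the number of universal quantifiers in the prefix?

2

Push ¬ through the quantifiers and connectives to reach negation normal form:
  (∃v ¬M(v)) ∧ (∀t ∀u (¬D(t,t) ∧ ¬H(u,u)))
All bound variables are already distinct, so no renaming is needed.
Finally move all quantifiers to the prefix:
  ∃v ∀t ∀u (¬M(v) ∧ ¬D(t,t) ∧ ¬H(u,u))
The prefix is ∃v ∀t ∀u: 2 universal, 1 existential.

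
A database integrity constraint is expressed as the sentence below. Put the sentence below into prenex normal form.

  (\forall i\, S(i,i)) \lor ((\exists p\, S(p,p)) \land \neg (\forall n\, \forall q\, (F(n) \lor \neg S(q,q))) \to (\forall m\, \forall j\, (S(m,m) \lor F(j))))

Eliminate → and ↔ using ¬ and ∨.
  (\forall i\, S(i,i)) \lor \neg ((\exists p\, S(p,p)) \land \neg (\forall n\, \forall q\, (F(n) \lor \neg S(q,q)))) \lor (\forall m\, \forall j\, (S(m,m) \lor F(j)))
Move each ¬ inward, flipping quantifiers it crosses:
  (\forall i\, S(i,i)) \lor (\forall p\, \neg S(p,p)) \lor (\forall n\, \forall q\, (F(n) \lor \neg S(q,q))) \lor (\forall m\, \forall j\, (S(m,m) \lor F(j)))
All bound variables are already distinct, so no renaming is needed.
Extract every quantifier outward, since the variables are now distinct and don't occur free across branches:
  \forall i\, \forall p\, \forall n\, \forall q\, \forall m\, \forall j\, (S(i,i) \lor \neg S(p,p) \lor F(n) \lor \neg S(q,q) \lor S(m,m) \lor F(j))

\forall i\, \forall p\, \forall n\, \forall q\, \forall m\, \forall j\, (S(i,i) \lor \neg S(p,p) \lor F(n) \lor \neg S(q,q) \lor S(m,m) \lor F(j))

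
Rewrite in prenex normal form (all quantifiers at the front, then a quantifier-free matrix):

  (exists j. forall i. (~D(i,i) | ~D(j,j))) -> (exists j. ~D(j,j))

forall j. exists i. exists v1. (D(i,i) & D(j,j) | ~D(v1,v1))

Eliminate → and ↔ using ¬ and ∨.
  ~(exists j. forall i. (~D(i,i) | ~D(j,j))) | (exists j. ~D(j,j))
Move each ¬ inward, flipping quantifiers it crosses:
  (forall j. exists i. (D(i,i) & D(j,j))) | (exists j. ~D(j,j))
Rename bound variables to avoid capture: j↦v1.
  (forall j. exists i. (D(i,i) & D(j,j))) | (exists v1. ~D(v1,v1))
Extract every quantifier outward, since the variables are now distinct and don't occur free across branches:
  forall j. exists i. exists v1. (D(i,i) & D(j,j) | ~D(v1,v1))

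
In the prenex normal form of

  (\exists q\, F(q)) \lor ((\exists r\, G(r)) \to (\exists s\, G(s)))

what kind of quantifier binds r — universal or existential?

Rewrite implications/biconditionals: A → B as ¬A ∨ B.
  (\exists q\, F(q)) \lor \neg (\exists r\, G(r)) \lor (\exists s\, G(s))
Move each ¬ inward, flipping quantifiers it crosses:
  (\exists q\, F(q)) \lor (\forall r\, \neg G(r)) \lor (\exists s\, G(s))
All bound variables are already distinct, so no renaming is needed.
Finally move all quantifiers to the prefix:
  \exists q\, \forall r\, \exists s\, (F(q) \lor \neg G(r) \lor G(s))
The quantifier \exists r sits under an odd number of negations (counting the antecedent side of each →), so it flips to \forall r.

universal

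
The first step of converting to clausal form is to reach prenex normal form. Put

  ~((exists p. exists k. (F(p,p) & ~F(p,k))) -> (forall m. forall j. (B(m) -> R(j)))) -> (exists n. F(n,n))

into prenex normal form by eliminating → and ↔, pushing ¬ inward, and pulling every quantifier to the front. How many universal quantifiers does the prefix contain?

Eliminate → and ↔ using ¬ and ∨.
  ~~(~(exists p. exists k. (F(p,p) & ~F(p,k))) | (forall m. forall j. (~B(m) | R(j)))) | (exists n. F(n,n))
Push ¬ through the quantifiers and connectives to reach negation normal form:
  (forall p. forall k. (~F(p,p) | F(p,k))) | (forall m. forall j. (~B(m) | R(j))) | (exists n. F(n,n))
Finally move all quantifiers to the prefix:
  forall p. forall k. forall m. forall j. exists n. (~F(p,p) | F(p,k) | ~B(m) | R(j) | F(n,n))
The prefix is forall p forall k forall m forall j exists n: 4 universal, 1 existential.

4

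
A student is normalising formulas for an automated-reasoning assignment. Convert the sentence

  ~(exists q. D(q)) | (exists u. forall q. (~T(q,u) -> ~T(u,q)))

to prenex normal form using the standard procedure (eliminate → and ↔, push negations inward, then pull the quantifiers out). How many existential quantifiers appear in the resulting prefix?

1

First replace A → B with ¬A ∨ B.
  ~(exists q. D(q)) | (exists u. forall q. (~~T(q,u) | ~T(u,q)))
Drive negations inward (¬∀x A ≡ ∃x ¬A, ¬∃x A ≡ ∀x ¬A, De Morgan for ∧/∨):
  (forall q. ~D(q)) | (exists u. forall q. (T(q,u) | ~T(u,q)))
Standardize variables apart so no two quantifiers bind the same name: q↦y.
  (forall q. ~D(q)) | (exists u. forall y. (T(y,u) | ~T(u,y)))
Pull the quantifiers to the front (each side's bound variable is not free in the other side):
  forall q. exists u. forall y. (~D(q) | T(y,u) | ~T(u,y))
The prefix is forall q exists u forall y: 2 universal, 1 existential.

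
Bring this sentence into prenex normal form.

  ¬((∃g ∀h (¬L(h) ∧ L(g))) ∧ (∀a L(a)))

∀g ∃h ∃a (L(h) ∨ ¬L(g) ∨ ¬L(a))

Move each ¬ inward, flipping quantifiers it crosses:
  (∀g ∃h (L(h) ∨ ¬L(g))) ∨ (∃a ¬L(a))
All bound variables are already distinct, so no renaming is needed.
Extract every quantifier outward, since the variables are now distinct and don't occur free across branches:
  ∀g ∃h ∃a (L(h) ∨ ¬L(g) ∨ ¬L(a))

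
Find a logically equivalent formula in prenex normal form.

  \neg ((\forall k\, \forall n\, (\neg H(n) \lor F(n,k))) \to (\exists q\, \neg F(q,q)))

\forall k\, \forall n\, \forall q\, ((\neg H(n) \lor F(n,k)) \land F(q,q))

First replace A → B with ¬A ∨ B.
  \neg (\neg (\forall k\, \forall n\, (\neg H(n) \lor F(n,k))) \lor (\exists q\, \neg F(q,q)))
Move each ¬ inward, flipping quantifiers it crosses:
  (\forall k\, \forall n\, (\neg H(n) \lor F(n,k))) \land (\forall q\, F(q,q))
All bound variables are already distinct, so no renaming is needed.
Finally move all quantifiers to the prefix:
  \forall k\, \forall n\, \forall q\, ((\neg H(n) \lor F(n,k)) \land F(q,q))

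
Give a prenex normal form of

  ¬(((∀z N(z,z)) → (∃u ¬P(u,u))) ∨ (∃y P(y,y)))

Eliminate → and ↔ using ¬ and ∨.
  ¬(¬(∀z N(z,z)) ∨ (∃u ¬P(u,u)) ∨ (∃y P(y,y)))
Move each ¬ inward, flipping quantifiers it crosses:
  (∀z N(z,z)) ∧ (∀u P(u,u)) ∧ (∀y ¬P(y,y))
All bound variables are already distinct, so no renaming is needed.
Extract every quantifier outward, since the variables are now distinct and don't occur free across branches:
  ∀z ∀u ∀y (N(z,z) ∧ P(u,u) ∧ ¬P(y,y))

∀z ∀u ∀y (N(z,z) ∧ P(u,u) ∧ ¬P(y,y))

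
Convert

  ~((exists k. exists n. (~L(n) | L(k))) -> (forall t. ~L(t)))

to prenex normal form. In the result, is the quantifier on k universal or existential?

existential

Eliminate → and ↔ using ¬ and ∨.
  ~(~(exists k. exists n. (~L(n) | L(k))) | (forall t. ~L(t)))
Push ¬ through the quantifiers and connectives to reach negation normal form:
  (exists k. exists n. (~L(n) | L(k))) & (exists t. L(t))
All bound variables are already distinct, so no renaming is needed.
Pull the quantifiers to the front (each side's bound variable is not free in the other side):
  exists k. exists n. exists t. ((~L(n) | L(k)) & L(t))
The quantifier exists k sits under an even number of negations (counting the antecedent side of each →), so it remains existential.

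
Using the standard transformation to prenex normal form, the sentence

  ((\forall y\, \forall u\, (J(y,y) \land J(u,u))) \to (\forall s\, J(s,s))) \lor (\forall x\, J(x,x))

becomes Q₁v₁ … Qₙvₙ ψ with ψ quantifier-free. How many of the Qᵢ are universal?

2

First replace A → B with ¬A ∨ B.
  \neg (\forall y\, \forall u\, (J(y,y) \land J(u,u))) \lor (\forall s\, J(s,s)) \lor (\forall x\, J(x,x))
Push ¬ through the quantifiers and connectives to reach negation normal form:
  (\exists y\, \exists u\, (\neg J(y,y) \lor \neg J(u,u))) \lor (\forall s\, J(s,s)) \lor (\forall x\, J(x,x))
All bound variables are already distinct, so no renaming is needed.
Finally move all quantifiers to the prefix:
  \exists y\, \exists u\, \forall s\, \forall x\, (\neg J(y,y) \lor \neg J(u,u) \lor J(s,s) \lor J(x,x))
The prefix is \exists y \exists u \forall s \forall x: 2 universal, 2 existential.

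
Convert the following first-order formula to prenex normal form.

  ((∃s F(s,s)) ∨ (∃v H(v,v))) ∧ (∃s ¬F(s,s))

Rename bound variables to avoid capture: s↦a.
  ((∃s F(s,s)) ∨ (∃v H(v,v))) ∧ (∃a ¬F(a,a))
Finally move all quantifiers to the prefix:
  ∃s ∃v ∃a ((F(s,s) ∨ H(v,v)) ∧ ¬F(a,a))

∃s ∃v ∃a ((F(s,s) ∨ H(v,v)) ∧ ¬F(a,a))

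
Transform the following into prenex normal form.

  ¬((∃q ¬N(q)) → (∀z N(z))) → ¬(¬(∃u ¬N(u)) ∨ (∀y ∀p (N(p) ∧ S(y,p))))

∀q ∀z ∃u ∃y ∃p (N(q) ∨ N(z) ∨ ¬N(u) ∧ (¬N(p) ∨ ¬S(y,p)))

Rewrite implications/biconditionals: A → B as ¬A ∨ B.
  ¬¬(¬(∃q ¬N(q)) ∨ (∀z N(z))) ∨ ¬(¬(∃u ¬N(u)) ∨ (∀y ∀p (N(p) ∧ S(y,p))))
Push ¬ through the quantifiers and connectives to reach negation normal form:
  (∀q N(q)) ∨ (∀z N(z)) ∨ (∃u ¬N(u)) ∧ (∃y ∃p (¬N(p) ∨ ¬S(y,p)))
All bound variables are already distinct, so no renaming is needed.
Pull the quantifiers to the front (each side's bound variable is not free in the other side):
  ∀q ∀z ∃u ∃y ∃p (N(q) ∨ N(z) ∨ ¬N(u) ∧ (¬N(p) ∨ ¬S(y,p)))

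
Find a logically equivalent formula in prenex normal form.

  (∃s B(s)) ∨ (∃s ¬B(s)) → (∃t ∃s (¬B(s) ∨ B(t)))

∀s ∀p ∃t ∃y (¬B(s) ∧ B(p) ∨ ¬B(y) ∨ B(t))

Rewrite implications/biconditionals: A → B as ¬A ∨ B.
  ¬((∃s B(s)) ∨ (∃s ¬B(s))) ∨ (∃t ∃s (¬B(s) ∨ B(t)))
Push ¬ through the quantifiers and connectives to reach negation normal form:
  (∀s ¬B(s)) ∧ (∀s B(s)) ∨ (∃t ∃s (¬B(s) ∨ B(t)))
Standardize variables apart so no two quantifiers bind the same name: s↦p, s↦y.
  (∀s ¬B(s)) ∧ (∀p B(p)) ∨ (∃t ∃y (¬B(y) ∨ B(t)))
Extract every quantifier outward, since the variables are now distinct and don't occur free across branches:
  ∀s ∀p ∃t ∃y (¬B(s) ∧ B(p) ∨ ¬B(y) ∨ B(t))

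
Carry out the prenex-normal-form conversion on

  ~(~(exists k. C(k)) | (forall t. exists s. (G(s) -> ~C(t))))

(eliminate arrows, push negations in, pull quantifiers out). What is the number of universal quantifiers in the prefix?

Rewrite implications/biconditionals: A → B as ¬A ∨ B.
  ~(~(exists k. C(k)) | (forall t. exists s. (~G(s) | ~C(t))))
Push ¬ through the quantifiers and connectives to reach negation normal form:
  (exists k. C(k)) & (exists t. forall s. (G(s) & C(t)))
All bound variables are already distinct, so no renaming is needed.
Pull the quantifiers to the front (each side's bound variable is not free in the other side):
  exists k. exists t. forall s. (C(k) & G(s) & C(t))
The prefix is exists k exists t forall s: 1 universal, 2 existential.

1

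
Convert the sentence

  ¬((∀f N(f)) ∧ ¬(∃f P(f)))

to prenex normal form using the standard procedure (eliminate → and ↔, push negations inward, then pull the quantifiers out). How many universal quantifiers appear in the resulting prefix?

0

Drive negations inward (¬∀x A ≡ ∃x ¬A, ¬∃x A ≡ ∀x ¬A, De Morgan for ∧/∨):
  (∃f ¬N(f)) ∨ (∃f P(f))
Standardize variables apart so no two quantifiers bind the same name: f↦b.
  (∃f ¬N(f)) ∨ (∃b P(b))
Finally move all quantifiers to the prefix:
  ∃f ∃b (¬N(f) ∨ P(b))
The prefix is ∃f ∃b: 0 universal, 2 existential.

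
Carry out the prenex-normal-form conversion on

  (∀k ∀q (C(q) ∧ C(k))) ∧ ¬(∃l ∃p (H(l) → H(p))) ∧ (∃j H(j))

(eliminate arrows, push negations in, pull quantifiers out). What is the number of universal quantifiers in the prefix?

First replace A → B with ¬A ∨ B.
  (∀k ∀q (C(q) ∧ C(k))) ∧ ¬(∃l ∃p (¬H(l) ∨ H(p))) ∧ (∃j H(j))
Move each ¬ inward, flipping quantifiers it crosses:
  (∀k ∀q (C(q) ∧ C(k))) ∧ (∀l ∀p (H(l) ∧ ¬H(p))) ∧ (∃j H(j))
All bound variables are already distinct, so no renaming is needed.
Pull the quantifiers to the front (each side's bound variable is not free in the other side):
  ∀k ∀q ∀l ∀p ∃j (C(q) ∧ C(k) ∧ H(l) ∧ ¬H(p) ∧ H(j))
The prefix is ∀k ∀q ∀l ∀p ∃j: 4 universal, 1 existential.

4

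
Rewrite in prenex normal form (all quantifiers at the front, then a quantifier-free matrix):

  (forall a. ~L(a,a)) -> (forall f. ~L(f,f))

Rewrite implications/biconditionals: A → B as ¬A ∨ B.
  ~(forall a. ~L(a,a)) | (forall f. ~L(f,f))
Drive negations inward (¬∀x A ≡ ∃x ¬A, ¬∃x A ≡ ∀x ¬A, De Morgan for ∧/∨):
  (exists a. L(a,a)) | (forall f. ~L(f,f))
Extract every quantifier outward, since the variables are now distinct and don't occur free across branches:
  exists a. forall f. (L(a,a) | ~L(f,f))

exists a. forall f. (L(a,a) | ~L(f,f))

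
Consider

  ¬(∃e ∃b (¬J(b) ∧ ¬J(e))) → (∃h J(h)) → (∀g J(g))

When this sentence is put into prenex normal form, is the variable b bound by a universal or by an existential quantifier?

First replace A → B with ¬A ∨ B.
  ¬¬(∃e ∃b (¬J(b) ∧ ¬J(e))) ∨ ¬(∃h J(h)) ∨ (∀g J(g))
Move each ¬ inward, flipping quantifiers it crosses:
  (∃e ∃b (¬J(b) ∧ ¬J(e))) ∨ (∀h ¬J(h)) ∨ (∀g J(g))
All bound variables are already distinct, so no renaming is needed.
Finally move all quantifiers to the prefix:
  ∃e ∃b ∀h ∀g (¬J(b) ∧ ¬J(e) ∨ ¬J(h) ∨ J(g))
The quantifier ∃b sits under an even number of negations (counting the antecedent side of each →), so it remains existential.

existential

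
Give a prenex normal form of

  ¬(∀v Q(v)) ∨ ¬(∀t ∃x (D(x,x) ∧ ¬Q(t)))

Drive negations inward (¬∀x A ≡ ∃x ¬A, ¬∃x A ≡ ∀x ¬A, De Morgan for ∧/∨):
  (∃v ¬Q(v)) ∨ (∃t ∀x (¬D(x,x) ∨ Q(t)))
Pull the quantifiers to the front (each side's bound variable is not free in the other side):
  ∃v ∃t ∀x (¬Q(v) ∨ ¬D(x,x) ∨ Q(t))

∃v ∃t ∀x (¬Q(v) ∨ ¬D(x,x) ∨ Q(t))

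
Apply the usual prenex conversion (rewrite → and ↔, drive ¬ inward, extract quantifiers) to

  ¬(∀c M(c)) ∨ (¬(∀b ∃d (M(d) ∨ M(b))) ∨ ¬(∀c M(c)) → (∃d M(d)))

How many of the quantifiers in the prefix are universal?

Eliminate → and ↔ using ¬ and ∨.
  ¬(∀c M(c)) ∨ ¬(¬(∀b ∃d (M(d) ∨ M(b))) ∨ ¬(∀c M(c))) ∨ (∃d M(d))
Push ¬ through the quantifiers and connectives to reach negation normal form:
  (∃c ¬M(c)) ∨ (∀b ∃d (M(d) ∨ M(b))) ∧ (∀c M(c)) ∨ (∃d M(d))
Standardize variables apart so no two quantifiers bind the same name: c↦w, d↦x.
  (∃c ¬M(c)) ∨ (∀b ∃d (M(d) ∨ M(b))) ∧ (∀w M(w)) ∨ (∃x M(x))
Pull the quantifiers to the front (each side's bound variable is not free in the other side):
  ∃c ∀b ∃d ∀w ∃x (¬M(c) ∨ (M(d) ∨ M(b)) ∧ M(w) ∨ M(x))
The prefix is ∃c ∀b ∃d ∀w ∃x: 2 universal, 3 existential.

2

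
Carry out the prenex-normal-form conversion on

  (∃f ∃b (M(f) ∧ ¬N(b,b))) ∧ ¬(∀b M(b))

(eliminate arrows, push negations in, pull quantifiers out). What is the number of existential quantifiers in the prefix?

Push ¬ through the quantifiers and connectives to reach negation normal form:
  (∃f ∃b (M(f) ∧ ¬N(b,b))) ∧ (∃b ¬M(b))
Give each quantifier a distinct variable: b↦r.
  (∃f ∃b (M(f) ∧ ¬N(b,b))) ∧ (∃r ¬M(r))
Finally move all quantifiers to the prefix:
  ∃f ∃b ∃r (M(f) ∧ ¬N(b,b) ∧ ¬M(r))
The prefix is ∃f ∃b ∃r: 0 universal, 3 existential.

3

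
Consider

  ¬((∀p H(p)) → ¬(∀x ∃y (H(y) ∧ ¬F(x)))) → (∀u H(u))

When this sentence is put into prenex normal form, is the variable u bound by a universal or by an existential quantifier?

Eliminate → and ↔ using ¬ and ∨.
  ¬¬(¬(∀p H(p)) ∨ ¬(∀x ∃y (H(y) ∧ ¬F(x)))) ∨ (∀u H(u))
Move each ¬ inward, flipping quantifiers it crosses:
  (∃p ¬H(p)) ∨ (∃x ∀y (¬H(y) ∨ F(x))) ∨ (∀u H(u))
Pull the quantifiers to the front (each side's bound variable is not free in the other side):
  ∃p ∃x ∀y ∀u (¬H(p) ∨ ¬H(y) ∨ F(x) ∨ H(u))
The quantifier ∀u sits under an even number of negations (counting the antecedent side of each →), so it remains universal.

universal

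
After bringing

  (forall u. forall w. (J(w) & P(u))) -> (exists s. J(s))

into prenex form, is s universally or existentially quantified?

First replace A → B with ¬A ∨ B.
  ~(forall u. forall w. (J(w) & P(u))) | (exists s. J(s))
Move each ¬ inward, flipping quantifiers it crosses:
  (exists u. exists w. (~J(w) | ~P(u))) | (exists s. J(s))
All bound variables are already distinct, so no renaming is needed.
Finally move all quantifiers to the prefix:
  exists u. exists w. exists s. (~J(w) | ~P(u) | J(s))
The quantifier exists s sits under an even number of negations (counting the antecedent side of each →), so it remains existential.

existential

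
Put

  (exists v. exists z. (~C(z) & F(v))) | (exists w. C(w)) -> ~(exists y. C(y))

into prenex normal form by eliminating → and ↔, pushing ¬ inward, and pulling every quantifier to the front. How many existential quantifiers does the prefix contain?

0

Rewrite implications/biconditionals: A → B as ¬A ∨ B.
  ~((exists v. exists z. (~C(z) & F(v))) | (exists w. C(w))) | ~(exists y. C(y))
Move each ¬ inward, flipping quantifiers it crosses:
  (forall v. forall z. (C(z) | ~F(v))) & (forall w. ~C(w)) | (forall y. ~C(y))
All bound variables are already distinct, so no renaming is needed.
Pull the quantifiers to the front (each side's bound variable is not free in the other side):
  forall v. forall z. forall w. forall y. ((C(z) | ~F(v)) & ~C(w) | ~C(y))
The prefix is forall v forall z forall w forall y: 4 universal, 0 existential.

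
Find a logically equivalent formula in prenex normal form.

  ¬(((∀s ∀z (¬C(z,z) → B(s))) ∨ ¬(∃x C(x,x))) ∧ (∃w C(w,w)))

Eliminate → and ↔ using ¬ and ∨.
  ¬(((∀s ∀z (¬¬C(z,z) ∨ B(s))) ∨ ¬(∃x C(x,x))) ∧ (∃w C(w,w)))
Drive negations inward (¬∀x A ≡ ∃x ¬A, ¬∃x A ≡ ∀x ¬A, De Morgan for ∧/∨):
  (∃s ∃z (¬C(z,z) ∧ ¬B(s))) ∧ (∃x C(x,x)) ∨ (∀w ¬C(w,w))
Finally move all quantifiers to the prefix:
  ∃s ∃z ∃x ∀w (¬C(z,z) ∧ ¬B(s) ∧ C(x,x) ∨ ¬C(w,w))

∃s ∃z ∃x ∀w (¬C(z,z) ∧ ¬B(s) ∧ C(x,x) ∨ ¬C(w,w))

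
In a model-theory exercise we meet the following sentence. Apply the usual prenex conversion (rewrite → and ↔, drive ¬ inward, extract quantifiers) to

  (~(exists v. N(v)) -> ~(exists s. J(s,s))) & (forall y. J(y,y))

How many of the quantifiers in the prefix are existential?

Eliminate → and ↔ using ¬ and ∨.
  (~~(exists v. N(v)) | ~(exists s. J(s,s))) & (forall y. J(y,y))
Push ¬ through the quantifiers and connectives to reach negation normal form:
  ((exists v. N(v)) | (forall s. ~J(s,s))) & (forall y. J(y,y))
All bound variables are already distinct, so no renaming is needed.
Extract every quantifier outward, since the variables are now distinct and don't occur free across branches:
  exists v. forall s. forall y. ((N(v) | ~J(s,s)) & J(y,y))
The prefix is exists v forall s forall y: 2 universal, 1 existential.

1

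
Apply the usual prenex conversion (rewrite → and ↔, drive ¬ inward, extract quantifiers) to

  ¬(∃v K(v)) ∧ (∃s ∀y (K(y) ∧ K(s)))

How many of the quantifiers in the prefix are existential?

1

Push ¬ through the quantifiers and connectives to reach negation normal form:
  (∀v ¬K(v)) ∧ (∃s ∀y (K(y) ∧ K(s)))
All bound variables are already distinct, so no renaming is needed.
Finally move all quantifiers to the prefix:
  ∀v ∃s ∀y (¬K(v) ∧ K(y) ∧ K(s))
The prefix is ∀v ∃s ∀y: 2 universal, 1 existential.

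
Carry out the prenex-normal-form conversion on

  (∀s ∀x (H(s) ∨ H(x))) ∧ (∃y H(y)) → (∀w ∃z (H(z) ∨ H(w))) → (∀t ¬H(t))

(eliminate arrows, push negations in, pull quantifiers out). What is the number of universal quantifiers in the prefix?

3

Rewrite implications/biconditionals: A → B as ¬A ∨ B.
  ¬((∀s ∀x (H(s) ∨ H(x))) ∧ (∃y H(y))) ∨ ¬(∀w ∃z (H(z) ∨ H(w))) ∨ (∀t ¬H(t))
Drive negations inward (¬∀x A ≡ ∃x ¬A, ¬∃x A ≡ ∀x ¬A, De Morgan for ∧/∨):
  (∃s ∃x (¬H(s) ∧ ¬H(x))) ∨ (∀y ¬H(y)) ∨ (∃w ∀z (¬H(z) ∧ ¬H(w))) ∨ (∀t ¬H(t))
All bound variables are already distinct, so no renaming is needed.
Finally move all quantifiers to the prefix:
  ∃s ∃x ∀y ∃w ∀z ∀t (¬H(s) ∧ ¬H(x) ∨ ¬H(y) ∨ ¬H(z) ∧ ¬H(w) ∨ ¬H(t))
The prefix is ∃s ∃x ∀y ∃w ∀z ∀t: 3 universal, 3 existential.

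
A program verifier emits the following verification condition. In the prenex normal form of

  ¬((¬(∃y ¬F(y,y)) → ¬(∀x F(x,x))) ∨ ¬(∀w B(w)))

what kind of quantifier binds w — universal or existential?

Eliminate → and ↔ using ¬ and ∨.
  ¬(¬¬(∃y ¬F(y,y)) ∨ ¬(∀x F(x,x)) ∨ ¬(∀w B(w)))
Move each ¬ inward, flipping quantifiers it crosses:
  (∀y F(y,y)) ∧ (∀x F(x,x)) ∧ (∀w B(w))
All bound variables are already distinct, so no renaming is needed.
Finally move all quantifiers to the prefix:
  ∀y ∀x ∀w (F(y,y) ∧ F(x,x) ∧ B(w))
The quantifier ∀w sits under an even number of negations (counting the antecedent side of each →), so it remains universal.

universal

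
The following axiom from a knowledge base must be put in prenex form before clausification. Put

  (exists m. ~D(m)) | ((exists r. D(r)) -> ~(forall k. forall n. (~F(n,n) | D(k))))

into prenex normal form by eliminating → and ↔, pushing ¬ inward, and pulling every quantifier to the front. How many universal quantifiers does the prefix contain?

Eliminate → and ↔ using ¬ and ∨.
  (exists m. ~D(m)) | ~(exists r. D(r)) | ~(forall k. forall n. (~F(n,n) | D(k)))
Push ¬ through the quantifiers and connectives to reach negation normal form:
  (exists m. ~D(m)) | (forall r. ~D(r)) | (exists k. exists n. (F(n,n) & ~D(k)))
All bound variables are already distinct, so no renaming is needed.
Finally move all quantifiers to the prefix:
  exists m. forall r. exists k. exists n. (~D(m) | ~D(r) | F(n,n) & ~D(k))
The prefix is exists m forall r exists k exists n: 1 universal, 3 existential.

1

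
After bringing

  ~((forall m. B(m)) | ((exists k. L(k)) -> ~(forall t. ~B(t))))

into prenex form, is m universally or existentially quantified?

Rewrite implications/biconditionals: A → B as ¬A ∨ B.
  ~((forall m. B(m)) | ~(exists k. L(k)) | ~(forall t. ~B(t)))
Drive negations inward (¬∀x A ≡ ∃x ¬A, ¬∃x A ≡ ∀x ¬A, De Morgan for ∧/∨):
  (exists m. ~B(m)) & (exists k. L(k)) & (forall t. ~B(t))
All bound variables are already distinct, so no renaming is needed.
Finally move all quantifiers to the prefix:
  exists m. exists k. forall t. (~B(m) & L(k) & ~B(t))
The quantifier forall m sits under an odd number of negations (counting the antecedent side of each →), so it flips to exists m.

existential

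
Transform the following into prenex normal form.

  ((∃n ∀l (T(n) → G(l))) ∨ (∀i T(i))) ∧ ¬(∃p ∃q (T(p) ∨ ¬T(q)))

∃n ∀l ∀i ∀p ∀q ((¬T(n) ∨ G(l) ∨ T(i)) ∧ ¬T(p) ∧ T(q))

Eliminate → and ↔ using ¬ and ∨.
  ((∃n ∀l (¬T(n) ∨ G(l))) ∨ (∀i T(i))) ∧ ¬(∃p ∃q (T(p) ∨ ¬T(q)))
Push ¬ through the quantifiers and connectives to reach negation normal form:
  ((∃n ∀l (¬T(n) ∨ G(l))) ∨ (∀i T(i))) ∧ (∀p ∀q (¬T(p) ∧ T(q)))
All bound variables are already distinct, so no renaming is needed.
Pull the quantifiers to the front (each side's bound variable is not free in the other side):
  ∃n ∀l ∀i ∀p ∀q ((¬T(n) ∨ G(l) ∨ T(i)) ∧ ¬T(p) ∧ T(q))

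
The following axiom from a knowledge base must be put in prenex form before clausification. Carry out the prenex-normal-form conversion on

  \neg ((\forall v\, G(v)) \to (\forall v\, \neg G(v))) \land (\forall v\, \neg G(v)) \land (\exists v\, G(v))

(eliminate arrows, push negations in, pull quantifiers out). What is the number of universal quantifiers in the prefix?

Eliminate → and ↔ using ¬ and ∨.
  \neg (\neg (\forall v\, G(v)) \lor (\forall v\, \neg G(v))) \land (\forall v\, \neg G(v)) \land (\exists v\, G(v))
Push ¬ through the quantifiers and connectives to reach negation normal form:
  (\forall v\, G(v)) \land (\exists v\, G(v)) \land (\forall v\, \neg G(v)) \land (\exists v\, G(v))
Give each quantifier a distinct variable: v↦z1, v↦s, v↦v1.
  (\forall v\, G(v)) \land (\exists z1\, G(z1)) \land (\forall s\, \neg G(s)) \land (\exists v1\, G(v1))
Pull the quantifiers to the front (each side's bound variable is not free in the other side):
  \forall v\, \exists z1\, \forall s\, \exists v1\, (G(v) \land G(z1) \land \neg G(s) \land G(v1))
The prefix is \forall v \exists z1 \forall s \exists v1: 2 universal, 2 existential.

2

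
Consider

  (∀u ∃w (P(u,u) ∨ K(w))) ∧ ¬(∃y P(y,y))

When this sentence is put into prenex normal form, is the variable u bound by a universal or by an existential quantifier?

universal

Move each ¬ inward, flipping quantifiers it crosses:
  (∀u ∃w (P(u,u) ∨ K(w))) ∧ (∀y ¬P(y,y))
All bound variables are already distinct, so no renaming is needed.
Extract every quantifier outward, since the variables are now distinct and don't occur free across branches:
  ∀u ∃w ∀y ((P(u,u) ∨ K(w)) ∧ ¬P(y,y))
The quantifier ∀u sits under an even number of negations, so it remains universal.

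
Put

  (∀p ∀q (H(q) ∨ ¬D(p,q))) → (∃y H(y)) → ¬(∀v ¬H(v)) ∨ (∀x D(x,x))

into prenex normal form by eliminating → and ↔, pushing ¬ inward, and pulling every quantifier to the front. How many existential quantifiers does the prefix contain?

3

Rewrite implications/biconditionals: A → B as ¬A ∨ B.
  ¬(∀p ∀q (H(q) ∨ ¬D(p,q))) ∨ ¬(∃y H(y)) ∨ ¬(∀v ¬H(v)) ∨ (∀x D(x,x))
Drive negations inward (¬∀x A ≡ ∃x ¬A, ¬∃x A ≡ ∀x ¬A, De Morgan for ∧/∨):
  (∃p ∃q (¬H(q) ∧ D(p,q))) ∨ (∀y ¬H(y)) ∨ (∃v H(v)) ∨ (∀x D(x,x))
All bound variables are already distinct, so no renaming is needed.
Pull the quantifiers to the front (each side's bound variable is not free in the other side):
  ∃p ∃q ∀y ∃v ∀x (¬H(q) ∧ D(p,q) ∨ ¬H(y) ∨ H(v) ∨ D(x,x))
The prefix is ∃p ∃q ∀y ∃v ∀x: 2 universal, 3 existential.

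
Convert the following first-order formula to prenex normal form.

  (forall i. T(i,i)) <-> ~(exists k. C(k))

First replace A → B with ¬A ∨ B; A ↔ B as (¬A ∨ B) ∧ (¬B ∨ A).
  (~(forall i. T(i,i)) | ~(exists k. C(k))) & (~~(exists k. C(k)) | (forall i. T(i,i)))
Push ¬ through the quantifiers and connectives to reach negation normal form:
  ((exists i. ~T(i,i)) | (forall k. ~C(k))) & ((exists k. C(k)) | (forall i. T(i,i)))
Standardize variables apart so no two quantifiers bind the same name: k↦a, i↦y.
  ((exists i. ~T(i,i)) | (forall k. ~C(k))) & ((exists a. C(a)) | (forall y. T(y,y)))
Pull the quantifiers to the front (each side's bound variable is not free in the other side):
  exists i. forall k. exists a. forall y. ((~T(i,i) | ~C(k)) & (C(a) | T(y,y)))

exists i. forall k. exists a. forall y. ((~T(i,i) | ~C(k)) & (C(a) | T(y,y)))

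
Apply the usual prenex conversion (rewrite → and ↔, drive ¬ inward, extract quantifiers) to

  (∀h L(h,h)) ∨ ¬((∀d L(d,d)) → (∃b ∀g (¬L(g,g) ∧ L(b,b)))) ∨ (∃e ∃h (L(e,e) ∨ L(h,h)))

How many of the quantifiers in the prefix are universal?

First replace A → B with ¬A ∨ B.
  (∀h L(h,h)) ∨ ¬(¬(∀d L(d,d)) ∨ (∃b ∀g (¬L(g,g) ∧ L(b,b)))) ∨ (∃e ∃h (L(e,e) ∨ L(h,h)))
Move each ¬ inward, flipping quantifiers it crosses:
  (∀h L(h,h)) ∨ (∀d L(d,d)) ∧ (∀b ∃g (L(g,g) ∨ ¬L(b,b))) ∨ (∃e ∃h (L(e,e) ∨ L(h,h)))
Rename bound variables to avoid capture: h↦w.
  (∀h L(h,h)) ∨ (∀d L(d,d)) ∧ (∀b ∃g (L(g,g) ∨ ¬L(b,b))) ∨ (∃e ∃w (L(e,e) ∨ L(w,w)))
Extract every quantifier outward, since the variables are now distinct and don't occur free across branches:
  ∀h ∀d ∀b ∃g ∃e ∃w (L(h,h) ∨ L(d,d) ∧ (L(g,g) ∨ ¬L(b,b)) ∨ L(e,e) ∨ L(w,w))
The prefix is ∀h ∀d ∀b ∃g ∃e ∃w: 3 universal, 3 existential.

3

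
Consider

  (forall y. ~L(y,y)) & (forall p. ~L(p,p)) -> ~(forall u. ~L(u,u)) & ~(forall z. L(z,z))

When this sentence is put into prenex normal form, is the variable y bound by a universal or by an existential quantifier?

First replace A → B with ¬A ∨ B.
  ~((forall y. ~L(y,y)) & (forall p. ~L(p,p))) | ~(forall u. ~L(u,u)) & ~(forall z. L(z,z))
Push ¬ through the quantifiers and connectives to reach negation normal form:
  (exists y. L(y,y)) | (exists p. L(p,p)) | (exists u. L(u,u)) & (exists z. ~L(z,z))
Finally move all quantifiers to the prefix:
  exists y. exists p. exists u. exists z. (L(y,y) | L(p,p) | L(u,u) & ~L(z,z))
The quantifier forall y sits under an odd number of negations (counting the antecedent side of each →), so it flips to exists y.

existential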